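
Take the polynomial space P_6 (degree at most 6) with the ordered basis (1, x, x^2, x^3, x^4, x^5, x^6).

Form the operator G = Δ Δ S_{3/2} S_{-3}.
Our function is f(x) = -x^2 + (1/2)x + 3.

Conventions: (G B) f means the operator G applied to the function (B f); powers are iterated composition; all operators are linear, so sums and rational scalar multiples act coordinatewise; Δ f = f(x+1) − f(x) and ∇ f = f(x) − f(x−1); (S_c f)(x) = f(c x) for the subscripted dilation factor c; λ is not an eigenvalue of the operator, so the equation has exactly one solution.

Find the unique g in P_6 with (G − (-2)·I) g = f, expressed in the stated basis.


the result is g(x) = -(1/2)x^2 + (1/4)x + 93/8

write g with unknown coordinates in the stated basis and equate coefficients in (G − (-2)·I) g = f
solving from the highest basis element down gives g = -(1/2)x^2 + (1/4)x + 93/8
check: G g = -81/4
so G g − (-2)·g = -x^2 + (1/2)x + 3 = f ✓


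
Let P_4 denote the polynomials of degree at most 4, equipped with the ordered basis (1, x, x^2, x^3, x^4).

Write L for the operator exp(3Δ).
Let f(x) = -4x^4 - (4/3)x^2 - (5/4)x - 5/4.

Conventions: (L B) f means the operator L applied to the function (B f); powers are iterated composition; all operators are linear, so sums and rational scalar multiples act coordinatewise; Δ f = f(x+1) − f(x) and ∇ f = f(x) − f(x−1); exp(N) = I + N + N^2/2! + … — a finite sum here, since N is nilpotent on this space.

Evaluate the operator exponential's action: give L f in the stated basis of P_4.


the image equals g(x) = -4x^4 - 48x^3 - (868/3)x^2 - (3685/4)x - 1257

order-1 term: -48x^3 - 72x^2 - 56x - 79/4
order-2 term: -216x^2 - 432x - 264
order-3 term: -432x - 648
order-4 term: -324
the series for exp(3Δ) f terminates at order 4
exp(3Δ) f = -4x^4 - 48x^3 - (868/3)x^2 - (3685/4)x - 1257


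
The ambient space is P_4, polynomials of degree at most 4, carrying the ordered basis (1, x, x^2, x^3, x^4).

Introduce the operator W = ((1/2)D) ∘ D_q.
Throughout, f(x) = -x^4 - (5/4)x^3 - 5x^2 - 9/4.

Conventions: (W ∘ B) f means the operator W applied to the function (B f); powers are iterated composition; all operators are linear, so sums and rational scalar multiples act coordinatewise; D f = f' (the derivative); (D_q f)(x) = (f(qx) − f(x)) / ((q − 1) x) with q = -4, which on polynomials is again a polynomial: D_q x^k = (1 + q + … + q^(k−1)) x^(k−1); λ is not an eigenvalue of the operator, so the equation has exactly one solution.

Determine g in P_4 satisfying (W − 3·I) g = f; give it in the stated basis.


the image equals g(x) = (1/3)x^4 + (5/12)x^3 - (41/6)x^2 + (65/36)x + 25/6

write g with unknown coordinates in the stated basis and equate coefficients in (W − 3·I) g = f
solving from the highest basis element down gives g = (1/3)x^4 + (5/12)x^3 - (41/6)x^2 + (65/36)x + 25/6
check: W g = -(51/2)x^2 + (65/12)x + 41/4
so W g − 3·g = -x^4 - (5/4)x^3 - 5x^2 - 9/4 = f ✓


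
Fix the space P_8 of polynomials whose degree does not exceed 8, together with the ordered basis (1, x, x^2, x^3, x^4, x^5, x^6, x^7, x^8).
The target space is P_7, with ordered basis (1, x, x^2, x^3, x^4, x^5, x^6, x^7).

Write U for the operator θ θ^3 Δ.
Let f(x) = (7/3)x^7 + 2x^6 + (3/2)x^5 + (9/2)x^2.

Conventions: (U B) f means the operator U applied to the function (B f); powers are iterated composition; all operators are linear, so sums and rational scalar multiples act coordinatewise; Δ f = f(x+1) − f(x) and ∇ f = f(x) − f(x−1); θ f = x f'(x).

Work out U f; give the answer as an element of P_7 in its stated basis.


the image equals g(x) = 21168x^6 + 38125x^5 + (91520/3)x^4 + 11070x^3 + 1504x^2 + (269/6)x

Δ f = (49/3)x^6 + 61x^5 + (715/6)x^4 + (410/3)x^3 + 94x^2 + (269/6)x + 31/3
θ Δ f = 98x^6 + 305x^5 + (1430/3)x^4 + 410x^3 + 188x^2 + (269/6)x
θ θ Δ f = 588x^6 + 1525x^5 + (5720/3)x^4 + 1230x^3 + 376x^2 + (269/6)x
θ θ θ Δ f = 3528x^6 + 7625x^5 + (22880/3)x^4 + 3690x^3 + 752x^2 + (269/6)x
θ θ^3 Δ f = 21168x^6 + 38125x^5 + (91520/3)x^4 + 11070x^3 + 1504x^2 + (269/6)x


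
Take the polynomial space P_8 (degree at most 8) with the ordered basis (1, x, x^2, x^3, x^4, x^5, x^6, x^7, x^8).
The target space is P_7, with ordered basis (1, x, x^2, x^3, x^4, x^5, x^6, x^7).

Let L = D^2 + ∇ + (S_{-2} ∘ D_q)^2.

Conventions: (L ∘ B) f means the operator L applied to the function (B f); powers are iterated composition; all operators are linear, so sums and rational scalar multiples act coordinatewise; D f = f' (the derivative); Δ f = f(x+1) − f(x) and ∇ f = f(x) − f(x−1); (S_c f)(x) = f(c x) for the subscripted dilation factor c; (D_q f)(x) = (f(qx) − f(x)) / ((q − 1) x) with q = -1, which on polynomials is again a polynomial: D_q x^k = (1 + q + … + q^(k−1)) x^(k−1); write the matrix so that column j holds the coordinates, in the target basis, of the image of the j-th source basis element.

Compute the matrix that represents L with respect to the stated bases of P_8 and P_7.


the matrix is [[0, 1, 1, 1, -1, 1, -1, 1, -1]; [0, 0, 2, 3, 4, -5, 6, -7, 8]; [0, 0, 0, 3, 6, 10, -15, 21, -28]; [0, 0, 0, 0, 4, 10, 20, -35, 56]; [0, 0, 0, 0, 0, 5, 15, 35, -70]; [0, 0, 0, 0, 0, 0, 6, 21, 56]; [0, 0, 0, 0, 0, 0, 0, 7, 28]; [0, 0, 0, 0, 0, 0, 0, 0, 8]] (rows listed top to bottom)

image of 1: 0
image of x: 1
image of x^2: 2x + 1
image of x^3: 3x^2 + 3x + 1
image of x^4: 4x^3 + 6x^2 + 4x - 1
image of x^5: 5x^4 + 10x^3 + 10x^2 - 5x + 1
image of x^6: 6x^5 + 15x^4 + 20x^3 - 15x^2 + 6x - 1
image of x^7: 7x^6 + 21x^5 + 35x^4 - 35x^3 + 21x^2 - 7x + 1
image of x^8: 8x^7 + 28x^6 + 56x^5 - 70x^4 + 56x^3 - 28x^2 + 8x - 1
each image's coordinates form column j of the matrix


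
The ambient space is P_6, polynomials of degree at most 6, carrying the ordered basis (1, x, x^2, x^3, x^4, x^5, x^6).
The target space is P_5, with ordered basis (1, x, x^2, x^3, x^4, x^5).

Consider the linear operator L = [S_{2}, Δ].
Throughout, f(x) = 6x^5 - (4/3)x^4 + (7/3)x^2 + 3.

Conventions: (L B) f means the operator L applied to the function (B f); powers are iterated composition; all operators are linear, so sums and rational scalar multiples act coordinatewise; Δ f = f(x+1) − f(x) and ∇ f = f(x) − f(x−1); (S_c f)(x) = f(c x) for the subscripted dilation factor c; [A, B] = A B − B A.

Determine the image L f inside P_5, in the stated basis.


g(x) = -480x^4 - (4192/3)x^3 - 1584x^2 - (2504/3)x - 173

Δ f = 30x^4 + (164/3)x^3 + 52x^2 + (88/3)x + 7
S_{2} Δ f = 480x^4 + (1312/3)x^3 + 208x^2 + (176/3)x + 7
S_{2} f = 192x^5 - (64/3)x^4 + (28/3)x^2 + 3
Δ S_{2} f = 960x^4 + (5504/3)x^3 + 1792x^2 + (2680/3)x + 180
[S_{2}, Δ] f = -480x^4 - (4192/3)x^3 - 1584x^2 - (2504/3)x - 173


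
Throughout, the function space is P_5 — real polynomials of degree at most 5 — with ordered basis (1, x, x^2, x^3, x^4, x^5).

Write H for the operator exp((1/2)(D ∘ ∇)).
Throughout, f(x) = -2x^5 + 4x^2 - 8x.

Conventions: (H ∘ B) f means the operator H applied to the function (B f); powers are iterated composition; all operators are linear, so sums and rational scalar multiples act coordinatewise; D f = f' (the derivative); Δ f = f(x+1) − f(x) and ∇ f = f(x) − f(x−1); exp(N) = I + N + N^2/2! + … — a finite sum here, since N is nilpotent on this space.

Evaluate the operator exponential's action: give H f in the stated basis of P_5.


the image equals g(x) = -2x^5 - 20x^3 + 34x^2 - 58x + 39

order-1 term: -20x^3 + 30x^2 - 20x + 9
order-2 term: -30x + 30
the series for exp((1/2)(D ∘ ∇)) f terminates at order 2
exp((1/2)(D ∘ ∇)) f = -2x^5 - 20x^3 + 34x^2 - 58x + 39


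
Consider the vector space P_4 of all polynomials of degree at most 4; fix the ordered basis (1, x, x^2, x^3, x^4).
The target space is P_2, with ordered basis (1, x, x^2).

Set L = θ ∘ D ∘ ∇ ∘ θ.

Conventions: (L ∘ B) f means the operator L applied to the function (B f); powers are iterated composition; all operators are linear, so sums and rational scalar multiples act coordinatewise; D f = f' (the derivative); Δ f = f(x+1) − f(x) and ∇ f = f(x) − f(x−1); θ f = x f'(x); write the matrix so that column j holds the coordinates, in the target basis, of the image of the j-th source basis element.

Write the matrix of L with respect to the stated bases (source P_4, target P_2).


image of 1: 0
image of x: 0
image of x^2: 0
image of x^3: 18x
image of x^4: 96x^2 - 48x
each image's coordinates form column j of the matrix

the matrix is [[0, 0, 0, 0, 0]; [0, 0, 0, 18, -48]; [0, 0, 0, 0, 96]] (rows listed top to bottom)


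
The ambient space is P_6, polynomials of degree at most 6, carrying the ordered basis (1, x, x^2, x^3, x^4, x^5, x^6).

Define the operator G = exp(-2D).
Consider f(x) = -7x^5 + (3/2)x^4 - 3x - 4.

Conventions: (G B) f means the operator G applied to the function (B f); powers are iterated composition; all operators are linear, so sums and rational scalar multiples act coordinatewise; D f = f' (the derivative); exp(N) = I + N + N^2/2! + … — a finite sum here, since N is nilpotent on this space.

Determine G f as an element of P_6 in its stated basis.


the image equals g(x) = -7x^5 + (143/2)x^4 - 292x^3 + 596x^2 - 611x + 250

order-1 term: 70x^4 - 12x^3 + 6
order-2 term: -280x^3 + 36x^2
order-3 term: 560x^2 - 48x
order-4 term: -560x + 24
order-5 term: 224
the series for exp(-2D) f terminates at order 5
exp(-2D) f = -7x^5 + (143/2)x^4 - 292x^3 + 596x^2 - 611x + 250


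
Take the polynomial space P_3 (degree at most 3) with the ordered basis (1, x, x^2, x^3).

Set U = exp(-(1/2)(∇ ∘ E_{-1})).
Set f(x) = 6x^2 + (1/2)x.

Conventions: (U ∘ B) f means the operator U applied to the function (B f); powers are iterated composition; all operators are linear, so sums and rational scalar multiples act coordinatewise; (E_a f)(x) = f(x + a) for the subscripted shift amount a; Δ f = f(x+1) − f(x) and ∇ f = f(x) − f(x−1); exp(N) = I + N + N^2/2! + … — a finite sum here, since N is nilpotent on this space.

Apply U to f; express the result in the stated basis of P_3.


order-1 term: -6x + 35/4
order-2 term: 3/2
the series for exp(-(1/2)(∇ ∘ E_{-1})) f terminates at order 2
exp(-(1/2)(∇ ∘ E_{-1})) f = 6x^2 - (11/2)x + 41/4

the result is g(x) = 6x^2 - (11/2)x + 41/4


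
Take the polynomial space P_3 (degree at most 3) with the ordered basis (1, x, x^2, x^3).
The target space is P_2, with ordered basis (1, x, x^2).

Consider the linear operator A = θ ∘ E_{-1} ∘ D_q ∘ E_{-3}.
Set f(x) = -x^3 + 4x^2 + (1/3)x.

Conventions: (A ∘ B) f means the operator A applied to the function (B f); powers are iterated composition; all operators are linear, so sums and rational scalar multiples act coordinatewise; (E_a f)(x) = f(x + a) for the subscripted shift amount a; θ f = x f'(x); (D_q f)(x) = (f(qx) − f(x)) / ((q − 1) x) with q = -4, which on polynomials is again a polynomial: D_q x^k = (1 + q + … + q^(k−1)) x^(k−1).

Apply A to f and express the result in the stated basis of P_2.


E_{-3} f = -x^3 + 13x^2 - (152/3)x + 62
D_q E_{-3} f = -13x^2 - 39x - 152/3
E_{-1} D_q E_{-3} f = -13x^2 - 13x - 74/3
θ E_{-1} D_q E_{-3} f = -26x^2 - 13x

g(x) = -26x^2 - 13x


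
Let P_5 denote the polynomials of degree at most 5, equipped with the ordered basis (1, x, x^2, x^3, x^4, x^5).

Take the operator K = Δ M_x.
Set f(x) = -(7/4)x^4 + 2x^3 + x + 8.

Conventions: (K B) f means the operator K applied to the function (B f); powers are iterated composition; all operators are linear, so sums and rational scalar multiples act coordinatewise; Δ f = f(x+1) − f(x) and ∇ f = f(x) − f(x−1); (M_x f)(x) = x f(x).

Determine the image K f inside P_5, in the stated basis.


M_x f = -(7/4)x^5 + 2x^4 + x^2 + 8x
Δ M_x f = -(35/4)x^4 - (19/2)x^3 - (11/2)x^2 + (5/4)x + 37/4

the result is g(x) = -(35/4)x^4 - (19/2)x^3 - (11/2)x^2 + (5/4)x + 37/4


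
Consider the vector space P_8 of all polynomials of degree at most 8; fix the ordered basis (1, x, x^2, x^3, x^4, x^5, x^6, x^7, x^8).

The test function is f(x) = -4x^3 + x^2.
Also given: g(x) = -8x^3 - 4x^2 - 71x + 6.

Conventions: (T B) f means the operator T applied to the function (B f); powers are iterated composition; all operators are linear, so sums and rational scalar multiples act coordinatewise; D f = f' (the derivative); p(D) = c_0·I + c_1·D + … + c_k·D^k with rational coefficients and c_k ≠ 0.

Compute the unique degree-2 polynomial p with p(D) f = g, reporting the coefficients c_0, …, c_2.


D^0 f = -4x^3 + x^2
D^1 f = -12x^2 + 2x
D^2 f = -24x + 2
matching coefficients of g against c_0 f + c_1 Df + … from the top degree down determines the c_i
solution: c_0 = 2, c_1 = 1/2, c_2 = 3

p(D) = 2·I + (1/2)·D + 3·D^2, i.e. c_0 = 2, c_1 = 1/2, c_2 = 3


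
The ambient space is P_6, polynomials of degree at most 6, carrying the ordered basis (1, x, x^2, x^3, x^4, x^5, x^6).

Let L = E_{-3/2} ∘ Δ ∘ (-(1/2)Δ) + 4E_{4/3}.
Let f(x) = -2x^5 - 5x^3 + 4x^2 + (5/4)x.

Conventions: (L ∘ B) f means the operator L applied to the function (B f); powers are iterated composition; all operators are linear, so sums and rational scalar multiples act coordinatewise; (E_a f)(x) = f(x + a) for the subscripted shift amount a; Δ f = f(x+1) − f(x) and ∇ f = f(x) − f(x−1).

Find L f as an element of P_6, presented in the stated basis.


Δ f = -10x^4 - 20x^3 - 35x^2 - 17x - 7/4
(-(1/2)Δ) f = 5x^4 + 10x^3 + (35/2)x^2 + (17/2)x + 7/8
Δ (-(1/2)Δ) f = 20x^3 + 60x^2 + 85x + 41
E_{-3/2} Δ (-(1/2)Δ) f = 20x^3 - 30x^2 + 40x - 19
E_{4/3} f = -2x^5 - (40/3)x^4 - (365/9)x^3 - (1712/27)x^2 - (15019/324)x - 2795/243
(4E_{4/3}) f = -8x^5 - (160/3)x^4 - (1460/9)x^3 - (6848/27)x^2 - (15019/81)x - 11180/243
(E_{-3/2} ∘ Δ ∘ (-(1/2)Δ) + 4E_{4/3}) f = -8x^5 - (160/3)x^4 - (1280/9)x^3 - (7658/27)x^2 - (11779/81)x - 15797/243

g(x) = -8x^5 - (160/3)x^4 - (1280/9)x^3 - (7658/27)x^2 - (11779/81)x - 15797/243


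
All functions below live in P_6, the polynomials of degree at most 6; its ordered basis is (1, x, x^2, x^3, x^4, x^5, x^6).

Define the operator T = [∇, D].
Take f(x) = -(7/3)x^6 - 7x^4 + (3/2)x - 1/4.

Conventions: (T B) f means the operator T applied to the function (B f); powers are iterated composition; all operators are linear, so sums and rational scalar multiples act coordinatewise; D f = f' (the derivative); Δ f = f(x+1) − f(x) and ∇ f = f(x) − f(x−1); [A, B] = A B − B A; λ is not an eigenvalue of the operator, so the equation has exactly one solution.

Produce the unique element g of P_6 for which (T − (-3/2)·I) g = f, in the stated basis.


write g with unknown coordinates in the stated basis and equate coefficients in (T − (-3/2)·I) g = f
solving from the highest basis element down gives g = -(14/9)x^6 - (14/3)x^4 + x - 1/6
check: T g = 0
so T g − (-3/2)·g = -(7/3)x^6 - 7x^4 + (3/2)x - 1/4 = f ✓

g(x) = -(14/9)x^6 - (14/3)x^4 + x - 1/6


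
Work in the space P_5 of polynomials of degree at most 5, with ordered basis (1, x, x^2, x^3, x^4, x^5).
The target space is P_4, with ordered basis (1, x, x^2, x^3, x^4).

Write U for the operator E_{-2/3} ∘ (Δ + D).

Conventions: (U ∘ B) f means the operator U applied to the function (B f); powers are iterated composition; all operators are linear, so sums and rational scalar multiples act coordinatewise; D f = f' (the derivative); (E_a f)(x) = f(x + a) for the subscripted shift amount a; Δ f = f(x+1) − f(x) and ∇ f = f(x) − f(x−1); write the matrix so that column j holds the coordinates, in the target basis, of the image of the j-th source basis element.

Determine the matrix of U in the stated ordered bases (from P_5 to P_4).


image of 1: 0
image of x: 2
image of x^2: 4x - 5/3
image of x^3: 6x^2 - 5x + 5/3
image of x^4: 8x^3 - 10x^2 + (20/3)x - 37/27
image of x^5: 10x^4 - (50/3)x^3 + (50/3)x^2 - (185/27)x + 91/81
each image's coordinates form column j of the matrix

the matrix is [[0, 2, -5/3, 5/3, -37/27, 91/81]; [0, 0, 4, -5, 20/3, -185/27]; [0, 0, 0, 6, -10, 50/3]; [0, 0, 0, 0, 8, -50/3]; [0, 0, 0, 0, 0, 10]] (rows listed top to bottom)


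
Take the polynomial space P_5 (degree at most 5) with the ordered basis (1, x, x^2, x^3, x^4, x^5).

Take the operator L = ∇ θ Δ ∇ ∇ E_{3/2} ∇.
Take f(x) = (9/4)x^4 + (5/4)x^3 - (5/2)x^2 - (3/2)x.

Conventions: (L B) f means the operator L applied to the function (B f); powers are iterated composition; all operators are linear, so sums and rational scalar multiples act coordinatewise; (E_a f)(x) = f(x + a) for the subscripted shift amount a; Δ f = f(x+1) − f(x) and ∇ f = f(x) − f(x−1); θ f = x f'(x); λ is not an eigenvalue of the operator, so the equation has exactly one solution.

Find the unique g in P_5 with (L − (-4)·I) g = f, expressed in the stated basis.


write g with unknown coordinates in the stated basis and equate coefficients in (L − (-4)·I) g = f
solving from the highest basis element down gives g = (9/16)x^4 + (5/16)x^3 - (5/8)x^2 - (3/8)x
check: L g = 0
so L g − (-4)·g = (9/4)x^4 + (5/4)x^3 - (5/2)x^2 - (3/2)x = f ✓

the result is g(x) = (9/16)x^4 + (5/16)x^3 - (5/8)x^2 - (3/8)x


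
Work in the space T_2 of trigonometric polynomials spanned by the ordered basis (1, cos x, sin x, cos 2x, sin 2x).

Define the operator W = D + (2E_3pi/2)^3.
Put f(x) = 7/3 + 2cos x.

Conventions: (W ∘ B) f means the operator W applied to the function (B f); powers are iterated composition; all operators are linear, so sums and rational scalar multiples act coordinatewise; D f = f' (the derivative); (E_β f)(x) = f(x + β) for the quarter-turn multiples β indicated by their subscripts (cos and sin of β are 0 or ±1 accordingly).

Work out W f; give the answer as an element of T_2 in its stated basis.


the result is g(x) = 56/3 - 18sin x

D f = -2sin x
E_3pi/2 f = 7/3 + 2sin x
(2E_3pi/2) f = 14/3 + 4sin x
E_3pi/2 (2E_3pi/2) f = 14/3 - 4cos x
(2E_3pi/2) (2E_3pi/2) f = 28/3 - 8cos x
E_3pi/2 (2E_3pi/2) (2E_3pi/2) f = 28/3 - 8sin x
(2E_3pi/2) (2E_3pi/2) (2E_3pi/2) f = 56/3 - 16sin x
(D + (2E_3pi/2)^3) f = 56/3 - 18sin x


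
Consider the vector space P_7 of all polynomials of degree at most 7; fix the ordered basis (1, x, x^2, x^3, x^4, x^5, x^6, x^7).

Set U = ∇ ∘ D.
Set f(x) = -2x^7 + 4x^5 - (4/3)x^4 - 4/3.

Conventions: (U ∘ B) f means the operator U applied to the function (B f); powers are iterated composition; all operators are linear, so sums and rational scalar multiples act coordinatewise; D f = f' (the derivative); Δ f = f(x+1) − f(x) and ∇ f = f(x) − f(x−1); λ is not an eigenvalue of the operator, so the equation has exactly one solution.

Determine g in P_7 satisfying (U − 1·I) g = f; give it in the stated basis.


the result is g(x) = 2x^7 + 80x^5 - (626/3)x^4 + 1880x^3 - 5114x^2 + 15468x - 51346/3

write g with unknown coordinates in the stated basis and equate coefficients in (U − 1·I) g = f
solving from the highest basis element down gives g = 2x^7 + 80x^5 - (626/3)x^4 + 1880x^3 - 5114x^2 + 15468x - 51346/3
check: U g = 84x^5 - 210x^4 + 1880x^3 - 5114x^2 + 15468x - 51350/3
so U g − 1·g = -2x^7 + 4x^5 - (4/3)x^4 - 4/3 = f ✓


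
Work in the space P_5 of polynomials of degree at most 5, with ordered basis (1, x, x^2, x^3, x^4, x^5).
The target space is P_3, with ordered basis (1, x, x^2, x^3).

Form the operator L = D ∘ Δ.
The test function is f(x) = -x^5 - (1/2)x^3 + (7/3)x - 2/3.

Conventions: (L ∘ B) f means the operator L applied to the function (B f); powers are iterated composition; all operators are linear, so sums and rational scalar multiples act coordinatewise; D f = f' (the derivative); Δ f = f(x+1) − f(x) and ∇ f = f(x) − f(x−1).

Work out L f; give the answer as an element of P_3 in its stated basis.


the result is g(x) = -20x^3 - 30x^2 - 23x - 13/2

Δ f = -5x^4 - 10x^3 - (23/2)x^2 - (13/2)x + 5/6
D Δ f = -20x^3 - 30x^2 - 23x - 13/2


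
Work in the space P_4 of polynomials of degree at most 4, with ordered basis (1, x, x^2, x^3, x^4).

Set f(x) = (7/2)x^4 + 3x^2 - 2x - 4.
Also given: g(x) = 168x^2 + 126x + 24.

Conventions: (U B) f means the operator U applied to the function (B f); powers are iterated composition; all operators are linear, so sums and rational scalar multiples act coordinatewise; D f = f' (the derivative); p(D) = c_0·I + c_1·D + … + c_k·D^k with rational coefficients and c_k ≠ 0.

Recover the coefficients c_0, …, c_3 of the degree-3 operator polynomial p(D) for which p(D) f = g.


D^0 f = (7/2)x^4 + 3x^2 - 2x - 4
D^1 f = 14x^3 + 6x - 2
D^2 f = 42x^2 + 6
D^3 f = 84x
matching coefficients of g against c_0 f + c_1 Df + … from the top degree down determines the c_i
solution: c_0 = 0, c_1 = 0, c_2 = 4, c_3 = 3/2

p(D) = 4·D^2 + (3/2)·D^3, i.e. c_0 = 0, c_1 = 0, c_2 = 4, c_3 = 3/2


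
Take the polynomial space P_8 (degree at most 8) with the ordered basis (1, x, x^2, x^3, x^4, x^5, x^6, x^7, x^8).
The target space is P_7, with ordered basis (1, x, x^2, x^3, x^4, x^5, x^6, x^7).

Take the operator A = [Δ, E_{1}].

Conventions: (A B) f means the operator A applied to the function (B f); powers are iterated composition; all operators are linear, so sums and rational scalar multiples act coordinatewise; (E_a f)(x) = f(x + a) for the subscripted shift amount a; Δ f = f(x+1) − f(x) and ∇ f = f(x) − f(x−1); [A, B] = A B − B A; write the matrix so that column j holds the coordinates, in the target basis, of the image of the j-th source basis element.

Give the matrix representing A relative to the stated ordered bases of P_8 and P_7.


image of 1: 0
image of x: 0
image of x^2: 0
image of x^3: 0
image of x^4: 0
image of x^5: 0
image of x^6: 0
image of x^7: 0
image of x^8: 0
each image's coordinates form column j of the matrix

the matrix is [[0, 0, 0, 0, 0, 0, 0, 0, 0]; [0, 0, 0, 0, 0, 0, 0, 0, 0]; [0, 0, 0, 0, 0, 0, 0, 0, 0]; [0, 0, 0, 0, 0, 0, 0, 0, 0]; [0, 0, 0, 0, 0, 0, 0, 0, 0]; [0, 0, 0, 0, 0, 0, 0, 0, 0]; [0, 0, 0, 0, 0, 0, 0, 0, 0]; [0, 0, 0, 0, 0, 0, 0, 0, 0]] (rows listed top to bottom)


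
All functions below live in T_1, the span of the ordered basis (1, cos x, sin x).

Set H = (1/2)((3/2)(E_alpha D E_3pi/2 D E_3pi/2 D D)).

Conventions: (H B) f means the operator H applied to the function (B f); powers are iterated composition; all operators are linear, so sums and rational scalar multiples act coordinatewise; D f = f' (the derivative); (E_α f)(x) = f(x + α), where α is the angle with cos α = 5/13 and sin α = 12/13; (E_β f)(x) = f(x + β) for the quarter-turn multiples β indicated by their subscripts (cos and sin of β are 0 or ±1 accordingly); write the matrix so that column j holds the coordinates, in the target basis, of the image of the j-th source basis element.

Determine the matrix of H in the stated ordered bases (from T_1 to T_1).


image of 1: 0
image of cos x: -(15/52)cos x + (9/13)sin x
image of sin x: -(9/13)cos x - (15/52)sin x
each image's coordinates form column j of the matrix

the matrix is [[0, 0, 0]; [0, -15/52, -9/13]; [0, 9/13, -15/52]] (rows listed top to bottom)


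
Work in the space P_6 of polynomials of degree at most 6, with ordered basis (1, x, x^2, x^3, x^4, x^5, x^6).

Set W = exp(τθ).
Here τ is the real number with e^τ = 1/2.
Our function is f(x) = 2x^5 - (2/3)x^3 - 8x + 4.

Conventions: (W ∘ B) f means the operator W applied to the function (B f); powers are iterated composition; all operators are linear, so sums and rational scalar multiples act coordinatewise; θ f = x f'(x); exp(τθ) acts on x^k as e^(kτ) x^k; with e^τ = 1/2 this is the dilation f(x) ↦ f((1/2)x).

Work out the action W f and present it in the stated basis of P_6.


the image equals g(x) = (1/16)x^5 - (1/12)x^3 - 4x + 4

exp(τθ) x^k = e^(kτ) x^k; with e^τ = 1/2 this sends x^k to (1/2)^k x^k
x ↦ 1/2 x
x^3 ↦ 1/8 x^3
x^5 ↦ 1/32 x^5
applying this coordinatewise to f: exp(τθ) f = (1/16)x^5 - (1/12)x^3 - 4x + 4


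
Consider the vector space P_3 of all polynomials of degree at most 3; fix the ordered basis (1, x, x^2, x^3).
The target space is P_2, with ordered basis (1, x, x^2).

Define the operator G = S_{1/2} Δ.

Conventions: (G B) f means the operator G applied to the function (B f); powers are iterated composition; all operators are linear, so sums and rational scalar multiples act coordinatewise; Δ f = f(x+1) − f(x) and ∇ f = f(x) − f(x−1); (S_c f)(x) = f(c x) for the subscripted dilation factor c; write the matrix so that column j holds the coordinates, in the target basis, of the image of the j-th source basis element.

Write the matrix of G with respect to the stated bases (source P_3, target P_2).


the matrix is [[0, 1, 1, 1]; [0, 0, 1, 3/2]; [0, 0, 0, 3/4]] (rows listed top to bottom)

image of 1: 0
image of x: 1
image of x^2: x + 1
image of x^3: (3/4)x^2 + (3/2)x + 1
each image's coordinates form column j of the matrix


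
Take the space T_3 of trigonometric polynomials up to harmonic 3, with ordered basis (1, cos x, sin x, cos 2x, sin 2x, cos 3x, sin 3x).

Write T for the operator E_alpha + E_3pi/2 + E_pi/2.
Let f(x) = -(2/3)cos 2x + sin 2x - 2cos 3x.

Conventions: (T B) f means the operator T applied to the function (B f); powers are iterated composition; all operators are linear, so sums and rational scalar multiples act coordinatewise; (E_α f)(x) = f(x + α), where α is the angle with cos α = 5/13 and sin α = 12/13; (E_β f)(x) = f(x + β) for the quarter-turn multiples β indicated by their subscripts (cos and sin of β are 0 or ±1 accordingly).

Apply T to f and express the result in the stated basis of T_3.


g(x) = (98/39)cos 2x - (29/13)sin 2x + (4070/2197)cos 3x - (1656/2197)sin 3x

E_alpha f = (46/39)cos 2x - (3/13)sin 2x + (4070/2197)cos 3x - (1656/2197)sin 3x
E_3pi/2 f = (2/3)cos 2x - sin 2x + 2sin 3x
E_pi/2 f = (2/3)cos 2x - sin 2x - 2sin 3x
(E_alpha + E_3pi/2 + E_pi/2) f = (98/39)cos 2x - (29/13)sin 2x + (4070/2197)cos 3x - (1656/2197)sin 3x


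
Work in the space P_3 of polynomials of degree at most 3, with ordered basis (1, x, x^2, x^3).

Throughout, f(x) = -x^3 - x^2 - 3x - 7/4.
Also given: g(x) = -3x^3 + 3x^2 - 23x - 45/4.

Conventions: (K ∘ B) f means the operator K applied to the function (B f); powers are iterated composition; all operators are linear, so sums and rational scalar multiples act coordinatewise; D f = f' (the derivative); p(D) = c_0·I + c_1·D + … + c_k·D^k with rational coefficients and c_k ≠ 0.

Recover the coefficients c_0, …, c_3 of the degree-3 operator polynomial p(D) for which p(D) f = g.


D^0 f = -x^3 - x^2 - 3x - 7/4
D^1 f = -3x^2 - 2x - 3
D^2 f = -6x - 2
D^3 f = -6
matching coefficients of g against c_0 f + c_1 Df + … from the top degree down determines the c_i
solution: c_0 = 3, c_1 = -2, c_2 = 3, c_3 = 1

c_0 = 3, c_1 = -2, c_2 = 3, c_3 = 1


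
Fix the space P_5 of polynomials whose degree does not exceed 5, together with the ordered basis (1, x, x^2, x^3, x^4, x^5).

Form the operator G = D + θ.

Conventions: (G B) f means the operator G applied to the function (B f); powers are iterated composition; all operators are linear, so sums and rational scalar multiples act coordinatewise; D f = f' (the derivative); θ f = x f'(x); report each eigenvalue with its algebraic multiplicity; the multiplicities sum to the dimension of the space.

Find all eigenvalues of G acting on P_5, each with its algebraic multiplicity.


λ = 0 (multiplicity 1), λ = 1 (multiplicity 1), λ = 2 (multiplicity 1), λ = 3 (multiplicity 1), λ = 4 (multiplicity 1), λ = 5 (multiplicity 1)

image of 1: 0
image of x: x + 1
image of x^2: 2x^2 + 2x
image of x^3: 3x^3 + 3x^2
image of x^4: 4x^4 + 4x^3
image of x^5: 5x^5 + 5x^4
the matrix is upper triangular; its diagonal is (0, 1, 2, 3, 4, 5)
for a triangular matrix the eigenvalues are the diagonal entries, with algebraic multiplicity their repetition count


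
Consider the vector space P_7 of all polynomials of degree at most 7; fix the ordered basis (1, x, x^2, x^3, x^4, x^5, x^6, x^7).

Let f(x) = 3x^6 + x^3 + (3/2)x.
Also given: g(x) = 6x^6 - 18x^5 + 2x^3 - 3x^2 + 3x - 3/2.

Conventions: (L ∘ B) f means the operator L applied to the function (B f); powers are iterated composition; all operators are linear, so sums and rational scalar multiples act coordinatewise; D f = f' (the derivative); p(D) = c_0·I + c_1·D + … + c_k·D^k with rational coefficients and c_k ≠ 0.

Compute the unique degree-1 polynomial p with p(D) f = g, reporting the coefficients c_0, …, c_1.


D^0 f = 3x^6 + x^3 + (3/2)x
D^1 f = 18x^5 + 3x^2 + 3/2
matching coefficients of g against c_0 f + c_1 Df + … from the top degree down determines the c_i
solution: c_0 = 2, c_1 = -1

p(D) = 2·I − D, i.e. c_0 = 2, c_1 = -1


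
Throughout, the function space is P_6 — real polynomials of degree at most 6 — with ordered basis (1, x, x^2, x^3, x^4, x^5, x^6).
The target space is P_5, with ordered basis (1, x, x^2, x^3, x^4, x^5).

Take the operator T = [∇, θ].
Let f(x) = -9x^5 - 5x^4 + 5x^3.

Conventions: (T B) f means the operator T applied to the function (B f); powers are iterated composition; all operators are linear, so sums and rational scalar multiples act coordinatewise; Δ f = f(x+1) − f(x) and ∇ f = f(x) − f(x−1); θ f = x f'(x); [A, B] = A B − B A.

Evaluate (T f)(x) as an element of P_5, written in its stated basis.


g(x) = -45x^4 + 160x^3 - 195x^2 + 90x - 10

θ f = -45x^5 - 20x^4 + 15x^3
∇ θ f = -225x^4 + 370x^3 - 285x^2 + 100x - 10
∇ f = -45x^4 + 70x^3 - 45x^2 + 10x + 1
θ ∇ f = -180x^4 + 210x^3 - 90x^2 + 10x
[∇, θ] f = -45x^4 + 160x^3 - 195x^2 + 90x - 10


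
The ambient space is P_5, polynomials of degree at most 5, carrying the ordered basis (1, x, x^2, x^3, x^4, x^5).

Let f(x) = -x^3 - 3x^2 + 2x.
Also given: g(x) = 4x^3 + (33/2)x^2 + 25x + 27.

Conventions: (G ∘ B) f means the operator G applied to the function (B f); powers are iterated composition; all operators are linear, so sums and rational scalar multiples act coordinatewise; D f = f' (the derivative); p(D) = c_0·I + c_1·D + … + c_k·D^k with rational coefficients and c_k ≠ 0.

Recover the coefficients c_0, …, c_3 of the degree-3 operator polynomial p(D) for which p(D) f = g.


D^0 f = -x^3 - 3x^2 + 2x
D^1 f = -3x^2 - 6x + 2
D^2 f = -6x - 6
D^3 f = -6
matching coefficients of g against c_0 f + c_1 Df + … from the top degree down determines the c_i
solution: c_0 = -4, c_1 = -3/2, c_2 = -4, c_3 = -1

c_0 = -4, c_1 = -3/2, c_2 = -4, c_3 = -1


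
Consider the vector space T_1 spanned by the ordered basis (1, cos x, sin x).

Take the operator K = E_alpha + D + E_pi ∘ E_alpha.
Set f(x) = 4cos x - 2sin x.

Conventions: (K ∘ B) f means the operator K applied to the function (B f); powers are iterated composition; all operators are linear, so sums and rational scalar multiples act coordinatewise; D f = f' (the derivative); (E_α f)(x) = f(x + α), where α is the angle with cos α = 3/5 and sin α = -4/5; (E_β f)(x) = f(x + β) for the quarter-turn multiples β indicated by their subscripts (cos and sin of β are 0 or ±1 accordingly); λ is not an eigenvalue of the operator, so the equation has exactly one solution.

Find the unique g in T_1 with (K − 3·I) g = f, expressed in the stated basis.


write g with unknown coordinates in the stated basis and equate coefficients in (K − 3·I) g = f
solving from the highest basis element down gives g = -cos x + sin x
check: K g = cos x + sin x
so K g − 3·g = 4cos x - 2sin x = f ✓

g(x) = -cos x + sin x


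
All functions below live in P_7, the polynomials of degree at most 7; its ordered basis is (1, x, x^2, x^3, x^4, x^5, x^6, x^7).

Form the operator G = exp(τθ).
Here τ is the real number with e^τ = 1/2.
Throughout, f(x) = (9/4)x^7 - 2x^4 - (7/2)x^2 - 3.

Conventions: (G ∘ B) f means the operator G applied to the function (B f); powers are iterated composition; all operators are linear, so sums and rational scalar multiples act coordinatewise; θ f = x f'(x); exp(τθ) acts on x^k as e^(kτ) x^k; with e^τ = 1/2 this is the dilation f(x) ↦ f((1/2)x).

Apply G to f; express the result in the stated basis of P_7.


exp(τθ) x^k = e^(kτ) x^k; with e^τ = 1/2 this sends x^k to (1/2)^k x^k
x^2 ↦ 1/4 x^2
x^4 ↦ 1/16 x^4
x^7 ↦ 1/128 x^7
applying this coordinatewise to f: exp(τθ) f = (9/512)x^7 - (1/8)x^4 - (7/8)x^2 - 3

g(x) = (9/512)x^7 - (1/8)x^4 - (7/8)x^2 - 3


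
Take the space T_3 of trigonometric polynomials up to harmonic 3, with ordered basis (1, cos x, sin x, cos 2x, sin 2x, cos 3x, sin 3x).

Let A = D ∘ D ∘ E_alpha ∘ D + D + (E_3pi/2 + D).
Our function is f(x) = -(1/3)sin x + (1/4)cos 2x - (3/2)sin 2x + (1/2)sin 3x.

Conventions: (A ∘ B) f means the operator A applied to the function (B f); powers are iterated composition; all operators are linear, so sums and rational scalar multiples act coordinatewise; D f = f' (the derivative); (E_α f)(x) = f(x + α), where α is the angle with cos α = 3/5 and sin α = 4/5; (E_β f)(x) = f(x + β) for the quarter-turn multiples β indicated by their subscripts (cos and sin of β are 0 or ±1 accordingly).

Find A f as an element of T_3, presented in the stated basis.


g(x) = -(2/15)cos x - (4/15)sin x - (769/100)cos 2x - (579/50)sin 2x + (2017/125)cos 3x + (594/125)sin 3x

D f = -(1/3)cos x - 3cos 2x - (1/2)sin 2x + (3/2)cos 3x
E_alpha D f = -(1/5)cos x + (4/15)sin x + (9/25)cos 2x + (151/50)sin 2x - (351/250)cos 3x - (66/125)sin 3x
D E_alpha D f = (4/15)cos x + (1/5)sin x + (151/25)cos 2x - (18/25)sin 2x - (198/125)cos 3x + (1053/250)sin 3x
D D E_alpha D f = (1/5)cos x - (4/15)sin x - (36/25)cos 2x - (302/25)sin 2x + (3159/250)cos 3x + (594/125)sin 3x
D f = -(1/3)cos x - 3cos 2x - (1/2)sin 2x + (3/2)cos 3x
E_3pi/2 f = (1/3)cos x - (1/4)cos 2x + (3/2)sin 2x + (1/2)cos 3x
D f = -(1/3)cos x - 3cos 2x - (1/2)sin 2x + (3/2)cos 3x
(E_3pi/2 + D) f = -(13/4)cos 2x + sin 2x + 2cos 3x
(D ∘ D ∘ E_alpha ∘ D + D + (E_3pi/2 + D)) f = -(2/15)cos x - (4/15)sin x - (769/100)cos 2x - (579/50)sin 2x + (2017/125)cos 3x + (594/125)sin 3x


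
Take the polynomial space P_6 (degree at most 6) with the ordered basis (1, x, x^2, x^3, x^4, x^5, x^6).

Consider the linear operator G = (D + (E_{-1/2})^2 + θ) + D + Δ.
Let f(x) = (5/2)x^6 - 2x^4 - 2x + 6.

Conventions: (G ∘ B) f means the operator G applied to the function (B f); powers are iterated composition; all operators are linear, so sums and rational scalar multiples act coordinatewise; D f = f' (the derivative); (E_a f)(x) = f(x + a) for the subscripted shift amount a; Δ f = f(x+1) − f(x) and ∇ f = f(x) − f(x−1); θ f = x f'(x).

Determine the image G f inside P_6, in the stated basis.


D f = 15x^5 - 8x^3 - 2
E_{-1/2} f = (5/2)x^6 - (15/2)x^5 + (59/8)x^4 - (9/4)x^3 - (21/32)x^2 - (47/32)x + 885/128
E_{-1/2} E_{-1/2} f = (5/2)x^6 - 15x^5 + (71/2)x^4 - 42x^3 + (51/2)x^2 - 9x + 17/2
θ f = 15x^6 - 8x^4 - 2x
(D + (E_{-1/2})^2 + θ) f = (35/2)x^6 + (55/2)x^4 - 50x^3 + (51/2)x^2 - 11x + 13/2
D f = 15x^5 - 8x^3 - 2
Δ f = 15x^5 + (75/2)x^4 + 42x^3 + (51/2)x^2 + 7x - 3/2
((D + (E_{-1/2})^2 + θ) + D + Δ) f = (35/2)x^6 + 30x^5 + 65x^4 - 16x^3 + 51x^2 - 4x + 3

the result is g(x) = (35/2)x^6 + 30x^5 + 65x^4 - 16x^3 + 51x^2 - 4x + 3


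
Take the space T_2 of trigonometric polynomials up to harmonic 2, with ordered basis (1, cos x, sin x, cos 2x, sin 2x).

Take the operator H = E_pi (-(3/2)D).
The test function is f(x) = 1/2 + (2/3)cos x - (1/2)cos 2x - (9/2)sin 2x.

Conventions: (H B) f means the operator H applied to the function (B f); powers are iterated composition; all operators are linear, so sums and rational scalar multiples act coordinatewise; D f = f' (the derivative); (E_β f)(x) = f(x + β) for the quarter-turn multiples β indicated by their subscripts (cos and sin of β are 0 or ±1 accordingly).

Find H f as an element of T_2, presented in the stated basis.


the image equals g(x) = -sin x + (27/2)cos 2x - (3/2)sin 2x

D f = -(2/3)sin x - 9cos 2x + sin 2x
(-(3/2)D) f = sin x + (27/2)cos 2x - (3/2)sin 2x
E_pi (-(3/2)D) f = -sin x + (27/2)cos 2x - (3/2)sin 2x


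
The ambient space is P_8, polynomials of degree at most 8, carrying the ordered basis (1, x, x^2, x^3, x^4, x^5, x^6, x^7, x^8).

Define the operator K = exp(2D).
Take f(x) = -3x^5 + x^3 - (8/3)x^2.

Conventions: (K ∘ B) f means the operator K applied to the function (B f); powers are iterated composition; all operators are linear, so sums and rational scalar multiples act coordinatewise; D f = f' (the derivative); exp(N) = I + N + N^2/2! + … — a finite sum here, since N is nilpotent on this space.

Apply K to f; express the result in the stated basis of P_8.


the result is g(x) = -3x^5 - 30x^4 - 119x^3 - (710/3)x^2 - (716/3)x - 296/3

order-1 term: -30x^4 + 6x^2 - (32/3)x
order-2 term: -120x^3 + 12x - 32/3
order-3 term: -240x^2 + 8
order-4 term: -240x
order-5 term: -96
the series for exp(2D) f terminates at order 5
exp(2D) f = -3x^5 - 30x^4 - 119x^3 - (710/3)x^2 - (716/3)x - 296/3


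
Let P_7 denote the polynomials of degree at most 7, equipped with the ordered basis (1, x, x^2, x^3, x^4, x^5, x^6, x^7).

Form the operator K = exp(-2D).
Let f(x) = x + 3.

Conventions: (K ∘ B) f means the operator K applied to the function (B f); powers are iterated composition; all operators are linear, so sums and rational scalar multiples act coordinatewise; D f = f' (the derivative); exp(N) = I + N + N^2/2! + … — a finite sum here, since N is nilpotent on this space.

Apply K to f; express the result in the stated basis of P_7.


g(x) = x + 1

order-1 term: -2
the series for exp(-2D) f terminates at order 1
exp(-2D) f = x + 1


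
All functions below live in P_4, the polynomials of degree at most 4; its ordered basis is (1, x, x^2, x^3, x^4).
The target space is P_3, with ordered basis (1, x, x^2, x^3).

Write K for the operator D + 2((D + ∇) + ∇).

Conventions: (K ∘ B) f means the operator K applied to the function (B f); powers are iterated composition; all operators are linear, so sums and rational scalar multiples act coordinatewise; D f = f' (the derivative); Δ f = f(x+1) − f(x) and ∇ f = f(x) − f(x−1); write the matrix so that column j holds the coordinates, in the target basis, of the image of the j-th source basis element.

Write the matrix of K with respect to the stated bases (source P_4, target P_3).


the matrix is [[0, 7, -4, 4, -4]; [0, 0, 14, -12, 16]; [0, 0, 0, 21, -24]; [0, 0, 0, 0, 28]] (rows listed top to bottom)

image of 1: 0
image of x: 7
image of x^2: 14x - 4
image of x^3: 21x^2 - 12x + 4
image of x^4: 28x^3 - 24x^2 + 16x - 4
each image's coordinates form column j of the matrix


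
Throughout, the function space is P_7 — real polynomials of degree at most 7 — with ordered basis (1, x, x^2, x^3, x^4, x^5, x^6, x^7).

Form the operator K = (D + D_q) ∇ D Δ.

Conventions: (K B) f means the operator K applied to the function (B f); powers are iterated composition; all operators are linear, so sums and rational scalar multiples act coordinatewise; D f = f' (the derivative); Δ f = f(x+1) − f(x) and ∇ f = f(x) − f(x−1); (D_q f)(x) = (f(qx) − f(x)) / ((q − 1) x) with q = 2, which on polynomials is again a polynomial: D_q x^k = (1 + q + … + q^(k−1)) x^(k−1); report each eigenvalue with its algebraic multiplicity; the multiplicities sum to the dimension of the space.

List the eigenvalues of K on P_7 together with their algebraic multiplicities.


λ = 0 (multiplicity 8)

image of 1: 0
image of x: 0
image of x^2: 0
image of x^3: 0
image of x^4: 48
image of x^5: 300x
image of x^6: 1200x^2 + 120
image of x^7: 3990x^3 + 1050x
the matrix is upper triangular; its diagonal is (0, 0, 0, 0, 0, 0, 0, 0)
for a triangular matrix the eigenvalues are the diagonal entries, with algebraic multiplicity their repetition count


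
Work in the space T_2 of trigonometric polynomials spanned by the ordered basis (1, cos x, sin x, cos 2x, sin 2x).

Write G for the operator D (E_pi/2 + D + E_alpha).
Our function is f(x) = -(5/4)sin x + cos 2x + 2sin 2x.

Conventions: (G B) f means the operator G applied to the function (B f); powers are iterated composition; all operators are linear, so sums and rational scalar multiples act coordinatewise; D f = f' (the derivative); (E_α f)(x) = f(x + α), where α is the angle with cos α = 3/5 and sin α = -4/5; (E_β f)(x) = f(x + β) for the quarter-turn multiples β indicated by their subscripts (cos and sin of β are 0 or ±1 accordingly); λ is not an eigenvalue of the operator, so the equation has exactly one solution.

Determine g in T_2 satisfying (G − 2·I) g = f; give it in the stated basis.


write g with unknown coordinates in the stated basis and equate coefficients in (G − 2·I) g = f
solving from the highest basis element down gives g = (15/212)cos x + (20/53)sin x + (13/290)cos 2x - (67/145)sin 2x
check: G g = (15/106)cos x - (105/212)sin x + (158/145)cos 2x + (156/145)sin 2x
so G g − 2·g = -(5/4)sin x + cos 2x + 2sin 2x = f ✓

the result is g(x) = (15/212)cos x + (20/53)sin x + (13/290)cos 2x - (67/145)sin 2x
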